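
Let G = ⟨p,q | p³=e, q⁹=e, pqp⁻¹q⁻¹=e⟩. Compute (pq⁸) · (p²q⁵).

Compute (pq⁸) · (p²q⁵) by multiplying left to right and reducing via the relations at each step:
  (pq⁸) · p² = q⁸
  (q⁸) · q⁵ = q⁴

Answer: q⁴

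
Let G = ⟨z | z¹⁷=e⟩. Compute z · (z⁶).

Compute z · (z⁶) by multiplying left to right and reducing via the relations at each step:
  z · z⁶ = z⁷

Answer: z⁷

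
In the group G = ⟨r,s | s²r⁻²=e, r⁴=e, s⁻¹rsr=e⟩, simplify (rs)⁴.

Compute successive powers of (rs), reducing at each step:
  (rs)²: (rs) · r = s;   s · s = r²
  (rs)³: (r²) · r = r³;   (r³) · s = rs⁻¹
  (rs)⁴: (rs⁻¹) · r = s⁻¹;   (s⁻¹) · s = e

Answer: e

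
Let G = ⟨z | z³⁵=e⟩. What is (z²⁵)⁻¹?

The order of (z²⁵) is 7 (smallest k with (z²⁵)ᵏ = e), so (z²⁵)⁻¹ = (z²⁵)⁶ = z¹⁰.
Check: (z²⁵) · (z¹⁰) → (z²⁵) · z¹⁰ = e, giving e as required.

Answer: z¹⁰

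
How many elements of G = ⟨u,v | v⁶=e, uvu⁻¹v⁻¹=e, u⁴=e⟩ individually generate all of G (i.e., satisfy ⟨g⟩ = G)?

⟨g⟩ = G would require ord(g) = |G| = 24, but the maximum element order in G is 12 < 24. So G is not cyclic and no single element generates it: the count is 0.

Answer: 0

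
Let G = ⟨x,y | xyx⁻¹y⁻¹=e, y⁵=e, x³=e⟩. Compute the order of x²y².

Compute successive powers until reaching e:
  (x²y²)¹ = x²y², (x²y²)² = xy⁴, (x²y²)³ = y, (x²y²)⁴ = x²y³, (x²y²)⁵ = x, (x²y²)⁶ = y², (x²y²)⁷ = x²y⁴, (x²y²)⁸ = xy, (x²y²)⁹ = y³, (x²y²)¹⁰ = x², (x²y²)¹¹ = xy², (x²y²)¹² = y⁴, (x²y²)¹³ = x²y, (x²y²)¹⁴ = xy³, (x²y²)¹⁵ = e.
The smallest positive k with (x²y²)ᵏ = e is 15.

Answer: 15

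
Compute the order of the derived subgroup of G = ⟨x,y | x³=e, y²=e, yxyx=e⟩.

G' = [G, G] is generated by all commutators. The generator-pair commutators are: [x, y] = x².
The subgroup they normally generate is {e, x, x²}, of order 3.
Check: |G/G'| = 6/3 = 2 is the order of the abelianisation.

Answer: 3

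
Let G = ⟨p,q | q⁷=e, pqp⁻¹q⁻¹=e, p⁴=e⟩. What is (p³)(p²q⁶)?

Compute (p³) · (p²q⁶) by multiplying left to right and reducing via the relations at each step:
  (p³) · p² = p
  p · q⁶ = pq⁶

Answer: pq⁶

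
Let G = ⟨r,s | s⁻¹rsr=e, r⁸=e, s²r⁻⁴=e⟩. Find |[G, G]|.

G' = [G, G] is generated by all commutators. The generator-pair commutators are: [r, s] = r².
The subgroup they normally generate is {e, r², r⁴, r⁶}, of order 4.
Check: |G/G'| = 16/4 = 4 is the order of the abelianisation.

Answer: 4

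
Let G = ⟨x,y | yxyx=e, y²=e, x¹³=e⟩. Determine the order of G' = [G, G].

G' = [G, G] is generated by all commutators. The generator-pair commutators are: [x, y] = x².
The subgroup they normally generate is {e, x, x², x³, x⁴, x⁵, x⁶, x⁷, x⁸, x⁹, x¹⁰, x¹¹, x¹²}, of order 13.
Check: |G/G'| = 26/13 = 2 is the order of the abelianisation.

Answer: 13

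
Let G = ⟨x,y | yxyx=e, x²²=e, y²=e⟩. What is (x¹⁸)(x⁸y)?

Compute (x¹⁸) · (x⁸y) by multiplying left to right and reducing via the relations at each step:
  (x¹⁸) · x⁸ = x⁴
  (x⁴) · y = x⁴y

Answer: x⁴y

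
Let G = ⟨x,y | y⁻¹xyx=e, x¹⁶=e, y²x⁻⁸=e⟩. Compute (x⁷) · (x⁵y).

Compute (x⁷) · (x⁵y) by multiplying left to right and reducing via the relations at each step:
  (x⁷) · x⁵ = x¹²
  (x¹²) · y = x⁴y⁻¹

Answer: x⁴y⁻¹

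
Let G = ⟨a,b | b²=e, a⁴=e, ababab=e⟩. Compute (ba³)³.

Compute successive powers of (ba³), reducing at each step:
  (ba³)²: (ba³) · b = aba;   (aba) · a³ = ab
  (ba³)³: (ab) · b = a;   a · a³ = e

Answer: e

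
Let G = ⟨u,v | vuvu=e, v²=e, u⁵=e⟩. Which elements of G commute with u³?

⟨u³⟩ ⊆ C_G(u³) since powers of u³ commute with u³; so |C_G(u³)| ≥ |⟨u³⟩| = 5.
By orbit–stabilizer, |C_G(u³)| = |G| / |conj. class of u³| = 10 / 2 = 5.
The 5 elements commuting with u³ are {e, u, u², u³, u⁴}.

Answer: {e, u, u², u³, u⁴}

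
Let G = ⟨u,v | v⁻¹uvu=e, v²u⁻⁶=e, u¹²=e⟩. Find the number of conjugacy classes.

The conjugacy classes (representative and size) are:
  [e] (size 1), [u¹¹] (size 2), [u²] (size 2), [u⁹] (size 2), [u⁴] (size 2), [u⁵] (size 2), [u⁶] (size 1), [u²v] (size 6), [uv] (size 6).
Class equation: 1 + 2 + 2 + 2 + 2 + 2 + 1 + 6 + 6 = 24 = |G|. So G has 9 conjugacy classes.

Answer: 9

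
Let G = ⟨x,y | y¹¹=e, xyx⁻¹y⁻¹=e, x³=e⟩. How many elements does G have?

Enumerate words in the generators, reducing via the relations: the distinct elements are
  {e, x, y, xy, x², y², y³, y⁴, y⁵, y⁶, y⁷, y⁸, y⁹, xy², xy³, xy⁴, xy⁵, xy⁶, xy⁷, xy⁸, xy⁹, x²y, y¹⁰, xy¹⁰, x²y², x²y³, x²y⁴, x²y⁵, x²y⁶, x²y⁷, x²y⁸, x²y⁹, x²y¹⁰}.
No further products give new elements, so |G| = 33.

Answer: 33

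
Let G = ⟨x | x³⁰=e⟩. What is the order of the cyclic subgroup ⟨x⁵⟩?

|⟨x⁵⟩| equals the order of x⁵. Compute successive powers until reaching e:
  (x⁵)¹ = x⁵, (x⁵)² = x¹⁰, (x⁵)³ = x¹⁵, (x⁵)⁴ = x²⁰, (x⁵)⁵ = x²⁵, (x⁵)⁶ = e.
The smallest positive k with (x⁵)ᵏ = e is 6, so |⟨x⁵⟩| = 6.

Answer: 6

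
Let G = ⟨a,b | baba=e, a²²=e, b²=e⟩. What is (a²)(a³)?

Compute (a²) · (a³) by multiplying left to right and reducing via the relations at each step:
  (a²) · a³ = a⁵

Answer: a⁵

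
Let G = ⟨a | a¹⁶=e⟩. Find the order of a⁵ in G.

Compute successive powers until reaching e:
  (a⁵)¹ = a⁵, (a⁵)² = a¹⁰, (a⁵)³ = a¹⁵, (a⁵)⁴ = a⁴, (a⁵)⁵ = a⁹, (a⁵)⁶ = a¹⁴, (a⁵)⁷ = a³, (a⁵)⁸ = a⁸, (a⁵)⁹ = a¹³, (a⁵)¹⁰ = a², (a⁵)¹¹ = a⁷, (a⁵)¹² = a¹², (a⁵)¹³ = a, (a⁵)¹⁴ = a⁶, (a⁵)¹⁵ = a¹¹, (a⁵)¹⁶ = e.
The smallest positive k with (a⁵)ᵏ = e is 16.

Answer: 16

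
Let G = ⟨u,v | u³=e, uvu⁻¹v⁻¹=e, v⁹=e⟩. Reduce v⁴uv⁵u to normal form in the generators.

Multiply left to right, reducing at each step:
  (v⁴) · u = uv⁴
  (uv⁴) · v⁵ = u
  u · u = u²

Answer: u²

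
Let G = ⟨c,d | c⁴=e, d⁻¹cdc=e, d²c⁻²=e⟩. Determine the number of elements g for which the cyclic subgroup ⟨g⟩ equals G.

⟨g⟩ = G would require ord(g) = |G| = 8, but the maximum element order in G is 4 < 8. So G is not cyclic and no single element generates it: the count is 0.

Answer: 0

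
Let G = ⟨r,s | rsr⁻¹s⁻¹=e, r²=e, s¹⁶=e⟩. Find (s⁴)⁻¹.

The order of (s⁴) is 4 (smallest k with (s⁴)ᵏ = e), so (s⁴)⁻¹ = (s⁴)³ = s¹².
Check: (s⁴) · (s¹²) → (s⁴) · s¹² = e, giving e as required.

Answer: s¹²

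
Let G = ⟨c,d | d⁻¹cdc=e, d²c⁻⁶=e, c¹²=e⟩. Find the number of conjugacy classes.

The conjugacy classes (representative and size) are:
  [e] (size 1), [c¹¹] (size 2), [c²] (size 2), [c⁹] (size 2), [c⁴] (size 2), [c⁵] (size 2), [c⁶] (size 1), [c²d] (size 6), [cd] (size 6).
Class equation: 1 + 2 + 2 + 2 + 2 + 2 + 1 + 6 + 6 = 24 = |G|. So G has 9 conjugacy classes.

Answer: 9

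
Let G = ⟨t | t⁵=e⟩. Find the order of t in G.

Compute successive powers until reaching e:
  t¹ = t, t² = t², t³ = t³, t⁴ = t⁴, t⁵ = e.
The smallest positive k with tᵏ = e is 5.

Answer: 5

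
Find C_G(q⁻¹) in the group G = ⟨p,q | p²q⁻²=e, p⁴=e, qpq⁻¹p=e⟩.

⟨q⁻¹⟩ ⊆ C_G(q⁻¹) since powers of q⁻¹ commute with q⁻¹; so |C_G(q⁻¹)| ≥ |⟨q⁻¹⟩| = 4.
By orbit–stabilizer, |C_G(q⁻¹)| = |G| / |conj. class of q⁻¹| = 8 / 2 = 4.
The 4 elements commuting with q⁻¹ are {e, p², q, q⁻¹}.

Answer: {e, p², q, q⁻¹}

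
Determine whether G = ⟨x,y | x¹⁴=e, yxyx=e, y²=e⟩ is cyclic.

Every cyclic group is abelian. But x·y = xy while y·x = x¹³y, so x·y ≠ y·x and G is not abelian. Hence G is not cyclic.

Answer: No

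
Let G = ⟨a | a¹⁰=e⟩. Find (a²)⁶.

Compute successive powers of (a²), reducing at each step:
  (a²)²: (a²) · a² = a⁴
  (a²)³: (a⁴) · a² = a⁶
  (a²)⁴: (a⁶) · a² = a⁸
  (a²)⁵: (a⁸) · a² = e
  (a²)⁶: e · a² = a²

Answer: a²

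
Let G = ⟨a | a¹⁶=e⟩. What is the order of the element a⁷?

Compute successive powers until reaching e:
  (a⁷)¹ = a⁷, (a⁷)² = a¹⁴, (a⁷)³ = a⁵, (a⁷)⁴ = a¹², (a⁷)⁵ = a³, (a⁷)⁶ = a¹⁰, (a⁷)⁷ = a, (a⁷)⁸ = a⁸, (a⁷)⁹ = a¹⁵, (a⁷)¹⁰ = a⁶, (a⁷)¹¹ = a¹³, (a⁷)¹² = a⁴, (a⁷)¹³ = a¹¹, (a⁷)¹⁴ = a², (a⁷)¹⁵ = a⁹, (a⁷)¹⁶ = e.
The smallest positive k with (a⁷)ᵏ = e is 16.

Answer: 16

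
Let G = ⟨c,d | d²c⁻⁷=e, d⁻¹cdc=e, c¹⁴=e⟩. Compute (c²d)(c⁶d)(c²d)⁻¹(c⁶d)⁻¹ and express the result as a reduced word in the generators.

[(c²d), (c⁶d)] = (c²d)·(c⁶d)·(c²d)⁻¹·(c⁶d)⁻¹.
  (c²d) · (c⁶d) = c³
  (c³) · (c²d⁻¹) = c⁵d⁻¹
  (c⁵d⁻¹) · (c⁶d⁻¹) = c⁶

Answer: c⁶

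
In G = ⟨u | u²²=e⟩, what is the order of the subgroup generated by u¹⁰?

|⟨u¹⁰⟩| equals the order of u¹⁰. Compute successive powers until reaching e:
  (u¹⁰)¹ = u¹⁰, (u¹⁰)² = u²⁰, (u¹⁰)³ = u⁸, (u¹⁰)⁴ = u¹⁸, (u¹⁰)⁵ = u⁶, (u¹⁰)⁶ = u¹⁶, (u¹⁰)⁷ = u⁴, (u¹⁰)⁸ = u¹⁴, (u¹⁰)⁹ = u², (u¹⁰)¹⁰ = u¹², (u¹⁰)¹¹ = e.
The smallest positive k with (u¹⁰)ᵏ = e is 11, so |⟨u¹⁰⟩| = 11.

Answer: 11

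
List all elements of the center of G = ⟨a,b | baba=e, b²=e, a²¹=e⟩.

An element z ∈ Z(G) iff z commutes with every generator.
For example e is central: e·a = a = a·e; e·b = b = b·e.
Whereas a ∉ Z(G) since a·b = ab ≠ a²⁰b = b·a.
Checking each of the 42 elements this way gives Z(G) = {e}, of order 1.

Answer: {e}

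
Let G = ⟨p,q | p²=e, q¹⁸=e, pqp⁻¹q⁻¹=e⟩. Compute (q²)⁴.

Compute successive powers of (q²), reducing at each step:
  (q²)²: (q²) · q² = q⁴
  (q²)³: (q⁴) · q² = q⁶
  (q²)⁴: (q⁶) · q² = q⁸

Answer: q⁸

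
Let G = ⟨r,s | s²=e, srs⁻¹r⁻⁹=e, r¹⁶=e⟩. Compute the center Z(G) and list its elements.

An element z ∈ Z(G) iff z commutes with every generator.
For example r² is central: (r²)·r = r³ = r·(r²); (r²)·s = r²s = s·(r²).
Whereas r ∉ Z(G) since r·s = rs ≠ r⁹s = s·r.
Checking each of the 32 elements this way gives Z(G) = {e, r², r⁴, r⁶, r⁸, r¹⁰, r¹², r¹⁴}, of order 8.

Answer: {e, r², r⁴, r⁶, r⁸, r¹⁰, r¹², r¹⁴}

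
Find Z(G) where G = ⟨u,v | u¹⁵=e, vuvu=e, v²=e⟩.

An element z ∈ Z(G) iff z commutes with every generator.
For example e is central: e·u = u = u·e; e·v = v = v·e.
Whereas u ∉ Z(G) since u·v = uv ≠ u¹⁴v = v·u.
Checking each of the 30 elements this way gives Z(G) = {e}, of order 1.

Answer: {e}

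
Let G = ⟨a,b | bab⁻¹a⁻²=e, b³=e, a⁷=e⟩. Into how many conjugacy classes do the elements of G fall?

The conjugacy classes (representative and size) are:
  [e] (size 1), [a²] (size 3), [a⁵] (size 3), [b] (size 7), [b²] (size 7).
Class equation: 1 + 3 + 3 + 7 + 7 = 21 = |G|. So G has 5 conjugacy classes.

Answer: 5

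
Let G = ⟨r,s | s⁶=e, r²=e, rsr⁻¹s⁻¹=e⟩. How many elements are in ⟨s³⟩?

|⟨s³⟩| equals the order of s³. Compute successive powers until reaching e:
  (s³)¹ = s³, (s³)² = e.
The smallest positive k with (s³)ᵏ = e is 2, so |⟨s³⟩| = 2.

Answer: 2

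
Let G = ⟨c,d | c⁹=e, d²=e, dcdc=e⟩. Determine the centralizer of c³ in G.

⟨c³⟩ ⊆ C_G(c³) since powers of c³ commute with c³; so |C_G(c³)| ≥ |⟨c³⟩| = 3.
By orbit–stabilizer, |C_G(c³)| = |G| / |conj. class of c³| = 18 / 2 = 9.
The 9 elements commuting with c³ are {e, c, c², c³, c⁴, c⁵, c⁶, c⁷, c⁸}.

Answer: {e, c, c², c³, c⁴, c⁵, c⁶, c⁷, c⁸}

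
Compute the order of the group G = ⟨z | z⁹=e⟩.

G is generated by a single element, so G is cyclic. The relator gives z⁹ = e and no smaller power is forced to be e, so the 9 powers {e, z, z², z³, z⁴, z⁵, z⁶, z⁷, z⁸} are distinct. Hence |G| = 9.

Answer: 9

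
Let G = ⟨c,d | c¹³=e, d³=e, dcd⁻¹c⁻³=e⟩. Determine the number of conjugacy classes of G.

The conjugacy classes (representative and size) are:
  [e] (size 1), [c] (size 3), [c⁵] (size 3), [c¹⁰] (size 3), [c⁸] (size 3), [c¹⁰d] (size 13), [c⁷d²] (size 13).
Class equation: 1 + 3 + 3 + 3 + 3 + 13 + 13 = 39 = |G|. So G has 7 conjugacy classes.

Answer: 7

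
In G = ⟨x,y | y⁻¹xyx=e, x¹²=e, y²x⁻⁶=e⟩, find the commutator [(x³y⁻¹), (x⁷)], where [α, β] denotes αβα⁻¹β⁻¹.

[(x³y⁻¹), (x⁷)] = (x³y⁻¹)·(x⁷)·(x³y⁻¹)⁻¹·(x⁷)⁻¹.
  (x³y⁻¹) · (x⁷) = x²y
  (x²y) · (x³y) = x⁵
  (x⁵) · (x⁵) = x¹⁰

Answer: x¹⁰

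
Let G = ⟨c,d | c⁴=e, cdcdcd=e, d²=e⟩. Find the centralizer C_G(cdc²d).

⟨cdc²d⟩ ⊆ C_G(cdc²d) since powers of cdc²d commute with cdc²d; so |C_G(cdc²d)| ≥ |⟨cdc²d⟩| = 2.
By orbit–stabilizer, |C_G(cdc²d)| = |G| / |conj. class of cdc²d| = 24 / 6 = 4.
The 4 elements commuting with cdc²d are {e, c², cdc²d, c³dc²d}.

Answer: {e, c², cdc²d, c³dc²d}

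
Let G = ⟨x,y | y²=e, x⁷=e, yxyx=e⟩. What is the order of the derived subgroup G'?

G' = [G, G] is generated by all commutators. The generator-pair commutators are: [x, y] = x².
The subgroup they normally generate is {e, x, x², x³, x⁴, x⁵, x⁶}, of order 7.
Check: |G/G'| = 14/7 = 2 is the order of the abelianisation.

Answer: 7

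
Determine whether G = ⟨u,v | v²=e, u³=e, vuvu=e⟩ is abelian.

u·v = uv but v·u = u²v, so u·v ≠ v·u and G is not abelian.

Answer: No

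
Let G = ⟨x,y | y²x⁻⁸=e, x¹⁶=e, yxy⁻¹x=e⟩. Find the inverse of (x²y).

The order of (x²y) is 4 (smallest k with (x²y)ᵏ = e), so (x²y)⁻¹ = (x²y)³ = x²y⁻¹.
Check: (x²y) · (x²y⁻¹) → (x²y) · x² = y;   y · y⁻¹ = e, giving e as required.

Answer: x²y⁻¹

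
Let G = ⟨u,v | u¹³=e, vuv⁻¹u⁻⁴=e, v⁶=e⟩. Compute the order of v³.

Compute successive powers until reaching e:
  (v³)¹ = v³, (v³)² = e.
The smallest positive k with (v³)ᵏ = e is 2.

Answer: 2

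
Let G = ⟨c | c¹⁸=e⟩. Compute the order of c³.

Compute successive powers until reaching e:
  (c³)¹ = c³, (c³)² = c⁶, (c³)³ = c⁹, (c³)⁴ = c¹², (c³)⁵ = c¹⁵, (c³)⁶ = e.
The smallest positive k with (c³)ᵏ = e is 6.

Answer: 6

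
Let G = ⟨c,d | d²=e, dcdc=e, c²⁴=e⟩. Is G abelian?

c·d = cd but d·c = c²³d, so c·d ≠ d·c and G is not abelian.

Answer: No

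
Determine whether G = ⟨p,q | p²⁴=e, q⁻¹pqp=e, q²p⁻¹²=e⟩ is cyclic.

Every cyclic group is abelian. But p·q = pq while q·p = p¹¹q⁻¹, so p·q ≠ q·p and G is not abelian. Hence G is not cyclic.

Answer: No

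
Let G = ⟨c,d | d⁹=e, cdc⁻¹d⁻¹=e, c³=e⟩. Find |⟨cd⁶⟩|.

|⟨cd⁶⟩| equals the order of cd⁶. Compute successive powers until reaching e:
  (cd⁶)¹ = cd⁶, (cd⁶)² = c²d³, (cd⁶)³ = e.
The smallest positive k with (cd⁶)ᵏ = e is 3, so |⟨cd⁶⟩| = 3.

Answer: 3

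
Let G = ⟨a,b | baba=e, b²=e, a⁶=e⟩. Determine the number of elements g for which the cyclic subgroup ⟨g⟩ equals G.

⟨g⟩ = G would require ord(g) = |G| = 12, but the maximum element order in G is 6 < 12. So G is not cyclic and no single element generates it: the count is 0.

Answer: 0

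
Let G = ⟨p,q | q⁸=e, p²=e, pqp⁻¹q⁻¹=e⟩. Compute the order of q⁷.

Compute successive powers until reaching e:
  (q⁷)¹ = q⁷, (q⁷)² = q⁶, (q⁷)³ = q⁵, (q⁷)⁴ = q⁴, (q⁷)⁵ = q³, (q⁷)⁶ = q², (q⁷)⁷ = q, (q⁷)⁸ = e.
The smallest positive k with (q⁷)ᵏ = e is 8.

Answer: 8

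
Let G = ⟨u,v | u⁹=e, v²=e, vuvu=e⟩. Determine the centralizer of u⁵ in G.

⟨u⁵⟩ ⊆ C_G(u⁵) since powers of u⁵ commute with u⁵; so |C_G(u⁵)| ≥ |⟨u⁵⟩| = 9.
By orbit–stabilizer, |C_G(u⁵)| = |G| / |conj. class of u⁵| = 18 / 2 = 9.
The 9 elements commuting with u⁵ are {e, u, u², u³, u⁴, u⁵, u⁶, u⁷, u⁸}.

Answer: {e, u, u², u³, u⁴, u⁵, u⁶, u⁷, u⁸}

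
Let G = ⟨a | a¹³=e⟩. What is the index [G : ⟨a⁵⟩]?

First find ord(a⁵) by computing successive powers:
  (a⁵)¹ = a⁵, (a⁵)² = a¹⁰, (a⁵)³ = a², (a⁵)⁴ = a⁷, (a⁵)⁵ = a¹², (a⁵)⁶ = a⁴, (a⁵)⁷ = a⁹, (a⁵)⁸ = a, (a⁵)⁹ = a⁶, (a⁵)¹⁰ = a¹¹, (a⁵)¹¹ = a³, (a⁵)¹² = a⁸, (a⁵)¹³ = e.
So |⟨a⁵⟩| = ord(a⁵) = 13. With |G| = 13, by Lagrange [G : ⟨a⁵⟩] = 13/13 = 1.

Answer: 1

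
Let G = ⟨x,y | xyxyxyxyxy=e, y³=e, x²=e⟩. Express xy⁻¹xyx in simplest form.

Multiply left to right, reducing at each step:
  x · y⁻¹ = xy²
  (xy²) · x = xy²x
  (xy²x) · y = xy²xy
  (xy²xy) · x = xy²xyx

Answer: xy²xyx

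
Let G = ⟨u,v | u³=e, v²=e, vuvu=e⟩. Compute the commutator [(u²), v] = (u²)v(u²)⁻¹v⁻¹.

[(u²), v] = (u²)·v·(u²)⁻¹·v⁻¹.
  (u²) · v = u²v
  (u²v) · u = uv
  (uv) · v = u

Answer: u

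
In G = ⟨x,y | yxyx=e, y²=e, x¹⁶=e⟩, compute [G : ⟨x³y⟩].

First find ord(x³y) by computing successive powers:
  (x³y)¹ = x³y, (x³y)² = e.
So |⟨x³y⟩| = ord(x³y) = 2. With |G| = 32, by Lagrange [G : ⟨x³y⟩] = 32/2 = 16.

Answer: 16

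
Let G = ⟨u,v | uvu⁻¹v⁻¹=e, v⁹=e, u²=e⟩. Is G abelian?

Each pair of generators commutes: u·v = uv = v·u. Since the generators pairwise commute, every element of G commutes with every other, so G is abelian.

Answer: Yes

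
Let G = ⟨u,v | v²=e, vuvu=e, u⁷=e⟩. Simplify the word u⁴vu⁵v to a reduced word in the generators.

Multiply left to right, reducing at each step:
  (u⁴) · v = u⁴v
  (u⁴v) · u⁵ = u⁶v
  (u⁶v) · v = u⁶

Answer: u⁶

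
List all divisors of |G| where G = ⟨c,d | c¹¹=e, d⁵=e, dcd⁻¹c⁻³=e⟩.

|G| = 55 = 5 · 11. By Lagrange's theorem the order of any subgroup divides 55; the divisors of 55 are 1, 5, 11, 55.

Answer: 1, 5, 11, 55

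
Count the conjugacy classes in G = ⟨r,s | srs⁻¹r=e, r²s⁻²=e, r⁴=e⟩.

The conjugacy classes (representative and size) are:
  [e] (size 1), [r³] (size 2), [r²] (size 1), [s⁻¹] (size 2), [rs] (size 2).
Class equation: 1 + 2 + 1 + 2 + 2 = 8 = |G|. So G has 5 conjugacy classes.

Answer: 5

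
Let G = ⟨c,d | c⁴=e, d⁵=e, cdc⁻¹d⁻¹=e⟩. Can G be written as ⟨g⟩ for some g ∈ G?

|G| = 20. The element cd has order 20 (its powers give 20 distinct elements), so ⟨cd⟩ = G and G is cyclic.

Answer: Yes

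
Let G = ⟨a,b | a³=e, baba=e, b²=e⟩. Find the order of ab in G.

Compute successive powers until reaching e:
  (ab)¹ = ab, (ab)² = e.
The smallest positive k with (ab)ᵏ = e is 2.

Answer: 2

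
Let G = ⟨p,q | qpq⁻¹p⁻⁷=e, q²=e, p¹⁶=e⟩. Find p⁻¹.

The order of p is 16 (smallest k with pᵏ = e), so p⁻¹ = p¹⁵ = p¹⁵.
Check: p · (p¹⁵) → p · p¹⁵ = e, giving e as required.

Answer: p¹⁵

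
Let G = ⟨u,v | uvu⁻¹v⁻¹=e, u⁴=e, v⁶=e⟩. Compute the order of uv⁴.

Compute successive powers until reaching e:
  (uv⁴)¹ = uv⁴, (uv⁴)² = u²v², (uv⁴)³ = u³, (uv⁴)⁴ = v⁴, (uv⁴)⁵ = uv², (uv⁴)⁶ = u², (uv⁴)⁷ = u³v⁴, (uv⁴)⁸ = v², (uv⁴)⁹ = u, (uv⁴)¹⁰ = u²v⁴, (uv⁴)¹¹ = u³v², (uv⁴)¹² = e.
The smallest positive k with (uv⁴)ᵏ = e is 12.

Answer: 12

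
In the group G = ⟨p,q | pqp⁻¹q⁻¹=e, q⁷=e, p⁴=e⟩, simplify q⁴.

Compute successive powers of q, reducing at each step:
  q²: q · q = q²
  q³: (q²) · q = q³
  q⁴: (q³) · q = q⁴

Answer: q⁴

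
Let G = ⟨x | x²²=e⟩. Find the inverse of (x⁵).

The order of (x⁵) is 22 (smallest k with (x⁵)ᵏ = e), so (x⁵)⁻¹ = (x⁵)²¹ = x¹⁷.
Check: (x⁵) · (x¹⁷) → (x⁵) · x¹⁷ = e, giving e as required.

Answer: x¹⁷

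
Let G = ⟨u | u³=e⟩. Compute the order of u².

Compute successive powers until reaching e:
  (u²)¹ = u², (u²)² = u, (u²)³ = e.
The smallest positive k with (u²)ᵏ = e is 3.

Answer: 3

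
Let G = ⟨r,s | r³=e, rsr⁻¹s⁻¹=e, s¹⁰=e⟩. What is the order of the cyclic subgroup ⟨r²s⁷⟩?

|⟨r²s⁷⟩| equals the order of r²s⁷. Compute successive powers until reaching e:
  (r²s⁷)¹ = r²s⁷, (r²s⁷)² = rs⁴, (r²s⁷)³ = s, (r²s⁷)⁴ = r²s⁸, (r²s⁷)⁵ = rs⁵, (r²s⁷)⁶ = s², (r²s⁷)⁷ = r²s⁹, (r²s⁷)⁸ = rs⁶, (r²s⁷)⁹ = s³, (r²s⁷)¹⁰ = r², (r²s⁷)¹¹ = rs⁷, (r²s⁷)¹² = s⁴, (r²s⁷)¹³ = r²s, (r²s⁷)¹⁴ = rs⁸, (r²s⁷)¹⁵ = s⁵, (r²s⁷)¹⁶ = r²s², (r²s⁷)¹⁷ = rs⁹, (r²s⁷)¹⁸ = s⁶, (r²s⁷)¹⁹ = r²s³, (r²s⁷)²⁰ = r, (r²s⁷)²¹ = s⁷, (r²s⁷)²² = r²s⁴, (r²s⁷)²³ = rs, (r²s⁷)²⁴ = s⁸, (r²s⁷)²⁵ = r²s⁵, (r²s⁷)²⁶ = rs², (r²s⁷)²⁷ = s⁹, (r²s⁷)²⁸ = r²s⁶, (r²s⁷)²⁹ = rs³, (r²s⁷)³⁰ = e.
The smallest positive k with (r²s⁷)ᵏ = e is 30, so |⟨r²s⁷⟩| = 30.

Answer: 30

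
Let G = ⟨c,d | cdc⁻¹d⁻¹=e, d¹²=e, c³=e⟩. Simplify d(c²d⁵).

Compute d · (c²d⁵) by multiplying left to right and reducing via the relations at each step:
  d · c² = c²d
  (c²d) · d⁵ = c²d⁶

Answer: c²d⁶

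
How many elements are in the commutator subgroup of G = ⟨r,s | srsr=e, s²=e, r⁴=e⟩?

G' = [G, G] is generated by all commutators. The generator-pair commutators are: [r, s] = r².
The subgroup they normally generate is {e, r²}, of order 2.
Check: |G/G'| = 8/2 = 4 is the order of the abelianisation.

Answer: 2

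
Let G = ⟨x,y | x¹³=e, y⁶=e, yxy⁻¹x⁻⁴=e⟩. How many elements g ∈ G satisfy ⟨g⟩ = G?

⟨g⟩ = G would require ord(g) = |G| = 78, but the maximum element order in G is 13 < 78. So G is not cyclic and no single element generates it: the count is 0.

Answer: 0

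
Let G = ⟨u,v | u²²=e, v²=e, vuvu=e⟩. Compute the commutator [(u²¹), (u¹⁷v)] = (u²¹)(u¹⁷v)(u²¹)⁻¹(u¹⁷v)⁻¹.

[(u²¹), (u¹⁷v)] = (u²¹)·(u¹⁷v)·(u²¹)⁻¹·(u¹⁷v)⁻¹.
  (u²¹) · (u¹⁷v) = u¹⁶v
  (u¹⁶v) · u = u¹⁵v
  (u¹⁵v) · (u¹⁷v) = u²⁰

Answer: u²⁰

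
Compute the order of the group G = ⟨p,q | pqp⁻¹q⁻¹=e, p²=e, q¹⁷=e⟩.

Enumerate words in the generators, reducing via the relations: the distinct elements are
  {e, p, q, pq, q², q³, q⁴, q⁵, q⁶, q⁷, q⁸, q⁹, pq², pq³, pq⁴, pq⁵, pq⁶, pq⁷, pq⁸, pq⁹, q¹², q¹³, q¹¹, q¹⁰, q¹⁴, q¹⁵, q¹⁶, pq¹², pq¹³, pq¹¹, pq¹⁰, pq¹⁴, pq¹⁵, pq¹⁶}.
No further products give new elements, so |G| = 34.

Answer: 34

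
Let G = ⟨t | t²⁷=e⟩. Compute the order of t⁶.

Compute successive powers until reaching e:
  (t⁶)¹ = t⁶, (t⁶)² = t¹², (t⁶)³ = t¹⁸, (t⁶)⁴ = t²⁴, (t⁶)⁵ = t³, (t⁶)⁶ = t⁹, (t⁶)⁷ = t¹⁵, (t⁶)⁸ = t²¹, (t⁶)⁹ = e.
The smallest positive k with (t⁶)ᵏ = e is 9.

Answer: 9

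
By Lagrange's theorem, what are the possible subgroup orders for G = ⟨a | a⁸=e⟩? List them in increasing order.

|G| = 8 = 2³. By Lagrange's theorem the order of any subgroup divides 8; the divisors of 8 are 1, 2, 4, 8.

Answer: 1, 2, 4, 8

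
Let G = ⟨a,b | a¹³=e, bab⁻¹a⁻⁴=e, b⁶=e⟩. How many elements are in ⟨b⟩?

|⟨b⟩| equals the order of b. Compute successive powers until reaching e:
  b¹ = b, b² = b², b³ = b³, b⁴ = b⁴, b⁵ = b⁵, b⁶ = e.
The smallest positive k with bᵏ = e is 6, so |⟨b⟩| = 6.

Answer: 6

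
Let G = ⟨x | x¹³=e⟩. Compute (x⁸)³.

Compute successive powers of (x⁸), reducing at each step:
  (x⁸)²: (x⁸) · x⁸ = x³
  (x⁸)³: (x³) · x⁸ = x¹¹

Answer: x¹¹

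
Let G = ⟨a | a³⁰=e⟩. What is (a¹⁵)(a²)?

Compute (a¹⁵) · (a²) by multiplying left to right and reducing via the relations at each step:
  (a¹⁵) · a² = a¹⁷

Answer: a¹⁷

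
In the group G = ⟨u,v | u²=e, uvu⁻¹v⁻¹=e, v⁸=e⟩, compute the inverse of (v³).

The order of (v³) is 8 (smallest k with (v³)ᵏ = e), so (v³)⁻¹ = (v³)⁷ = v⁵.
Check: (v³) · (v⁵) → (v³) · v⁵ = e, giving e as required.

Answer: v⁵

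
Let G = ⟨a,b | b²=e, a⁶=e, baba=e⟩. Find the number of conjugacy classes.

The conjugacy classes (representative and size) are:
  [e] (size 1), [a⁵] (size 2), [a⁴] (size 2), [a³] (size 1), [b] (size 3), [a³b] (size 3).
Class equation: 1 + 2 + 2 + 1 + 3 + 3 = 12 = |G|. So G has 6 conjugacy classes.

Answer: 6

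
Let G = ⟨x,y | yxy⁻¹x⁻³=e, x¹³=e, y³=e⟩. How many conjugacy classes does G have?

The conjugacy classes (representative and size) are:
  [e] (size 1), [x] (size 3), [x⁵] (size 3), [x¹⁰] (size 3), [x⁸] (size 3), [x¹⁰y] (size 13), [x⁷y²] (size 13).
Class equation: 1 + 3 + 3 + 3 + 3 + 13 + 13 = 39 = |G|. So G has 7 conjugacy classes.

Answer: 7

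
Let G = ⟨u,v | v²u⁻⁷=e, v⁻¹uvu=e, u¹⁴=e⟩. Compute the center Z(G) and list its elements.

An element z ∈ Z(G) iff z commutes with every generator.
For example u⁷ is central: (u⁷)·u = u⁸ = u·(u⁷); (u⁷)·v = v⁻¹ = v·(u⁷).
Whereas u ∉ Z(G) since u·v = uv ≠ u⁶v⁻¹ = v·u.
Checking each of the 28 elements this way gives Z(G) = {e, u⁷}, of order 2.

Answer: {e, u⁷}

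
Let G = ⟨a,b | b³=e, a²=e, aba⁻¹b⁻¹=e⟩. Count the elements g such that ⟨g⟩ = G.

G is cyclic of order 6. An element generates G iff its order is 6, and a cyclic group of order 6 has exactly φ(6) = 2 such elements.

Answer: 2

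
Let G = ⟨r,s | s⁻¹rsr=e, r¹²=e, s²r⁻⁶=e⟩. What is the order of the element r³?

Compute successive powers until reaching e:
  (r³)¹ = r³, (r³)² = r⁶, (r³)³ = r⁹, (r³)⁴ = e.
The smallest positive k with (r³)ᵏ = e is 4.

Answer: 4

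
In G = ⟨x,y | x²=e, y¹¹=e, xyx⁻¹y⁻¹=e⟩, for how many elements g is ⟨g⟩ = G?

G is cyclic of order 22. An element generates G iff its order is 22, and a cyclic group of order 22 has exactly φ(22) = 10 such elements.

Answer: 10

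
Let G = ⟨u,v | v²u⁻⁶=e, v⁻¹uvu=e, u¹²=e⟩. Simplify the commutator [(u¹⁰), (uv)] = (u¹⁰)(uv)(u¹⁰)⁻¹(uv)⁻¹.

[(u¹⁰), (uv)] = (u¹⁰)·(uv)·(u¹⁰)⁻¹·(uv)⁻¹.
  (u¹⁰) · (uv) = u⁵v⁻¹
  (u⁵v⁻¹) · (u²) = u³v⁻¹
  (u³v⁻¹) · (uv⁻¹) = u⁸

Answer: u⁸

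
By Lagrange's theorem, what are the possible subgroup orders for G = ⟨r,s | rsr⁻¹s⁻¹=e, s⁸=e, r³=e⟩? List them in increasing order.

|G| = 24 = 2³ · 3. By Lagrange's theorem the order of any subgroup divides 24; the divisors of 24 are 1, 2, 3, 4, 6, 8, 12, 24.

Answer: 1, 2, 3, 4, 6, 8, 12, 24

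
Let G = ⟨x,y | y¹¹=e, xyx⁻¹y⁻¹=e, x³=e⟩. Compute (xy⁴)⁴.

Compute successive powers of (xy⁴), reducing at each step:
  (xy⁴)²: (xy⁴) · x = x²y⁴;   (x²y⁴) · y⁴ = x²y⁸
  (xy⁴)³: (x²y⁸) · x = y⁸;   (y⁸) · y⁴ = y
  (xy⁴)⁴: y · x = xy;   (xy) · y⁴ = xy⁵

Answer: xy⁵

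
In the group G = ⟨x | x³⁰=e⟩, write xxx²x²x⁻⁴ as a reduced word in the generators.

Multiply left to right, reducing at each step:
  x · x = x²
  (x²) · x² = x⁴
  (x⁴) · x² = x⁶
  (x⁶) · x⁻⁴ = x²

Answer: x²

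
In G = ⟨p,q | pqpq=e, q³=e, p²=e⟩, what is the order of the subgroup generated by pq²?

|⟨pq²⟩| equals the order of pq². Compute successive powers until reaching e:
  (pq²)¹ = pq², (pq²)² = e.
The smallest positive k with (pq²)ᵏ = e is 2, so |⟨pq²⟩| = 2.

Answer: 2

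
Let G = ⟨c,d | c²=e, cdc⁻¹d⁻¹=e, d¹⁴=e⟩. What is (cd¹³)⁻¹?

The order of (cd¹³) is 14 (smallest k with (cd¹³)ᵏ = e), so (cd¹³)⁻¹ = (cd¹³)¹³ = cd.
Check: (cd¹³) · (cd) → (cd¹³) · c = d¹³;   (d¹³) · d = e, giving e as required.

Answer: cd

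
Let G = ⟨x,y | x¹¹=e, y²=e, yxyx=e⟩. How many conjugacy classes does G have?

The conjugacy classes (representative and size) are:
  [e] (size 1), [x¹⁰] (size 2), [x²] (size 2), [x³] (size 2), [x⁷] (size 2), [x⁶] (size 2), [x²y] (size 11).
Class equation: 1 + 2 + 2 + 2 + 2 + 2 + 11 = 22 = |G|. So G has 7 conjugacy classes.

Answer: 7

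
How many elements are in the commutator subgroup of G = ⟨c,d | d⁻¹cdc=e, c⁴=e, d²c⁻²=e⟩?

G' = [G, G] is generated by all commutators. The generator-pair commutators are: [c, d] = c².
The subgroup they normally generate is {e, c²}, of order 2.
Check: |G/G'| = 8/2 = 4 is the order of the abelianisation.

Answer: 2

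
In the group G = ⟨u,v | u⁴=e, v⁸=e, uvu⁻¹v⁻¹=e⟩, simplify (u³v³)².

Compute successive powers of (u³v³), reducing at each step:
  (u³v³)²: (u³v³) · u³ = u²v³;   (u²v³) · v³ = u²v⁶

Answer: u²v⁶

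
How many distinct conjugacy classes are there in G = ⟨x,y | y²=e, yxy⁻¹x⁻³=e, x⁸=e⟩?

The conjugacy classes (representative and size) are:
  [e] (size 1), [x³] (size 2), [x²] (size 2), [x⁴] (size 1), [x⁵] (size 2), [x⁴y] (size 4), [xy] (size 4).
Class equation: 1 + 2 + 2 + 1 + 2 + 4 + 4 = 16 = |G|. So G has 7 conjugacy classes.

Answer: 7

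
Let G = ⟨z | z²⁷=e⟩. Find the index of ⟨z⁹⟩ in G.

First find ord(z⁹) by computing successive powers:
  (z⁹)¹ = z⁹, (z⁹)² = z¹⁸, (z⁹)³ = e.
So |⟨z⁹⟩| = ord(z⁹) = 3. With |G| = 27, by Lagrange [G : ⟨z⁹⟩] = 27/3 = 9.

Answer: 9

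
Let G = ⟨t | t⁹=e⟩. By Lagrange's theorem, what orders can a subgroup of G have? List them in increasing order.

|G| = 9 = 3². By Lagrange's theorem the order of any subgroup divides 9; the divisors of 9 are 1, 3, 9.

Answer: 1, 3, 9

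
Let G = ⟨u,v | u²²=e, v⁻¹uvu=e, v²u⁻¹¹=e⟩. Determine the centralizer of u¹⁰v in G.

⟨u¹⁰v⟩ ⊆ C_G(u¹⁰v) since powers of u¹⁰v commute with u¹⁰v; so |C_G(u¹⁰v)| ≥ |⟨u¹⁰v⟩| = 4.
By orbit–stabilizer, |C_G(u¹⁰v)| = |G| / |conj. class of u¹⁰v| = 44 / 11 = 4.
The 4 elements commuting with u¹⁰v are {e, u¹¹, u¹⁰v, u¹⁰v⁻¹}.

Answer: {e, u¹¹, u¹⁰v, u¹⁰v⁻¹}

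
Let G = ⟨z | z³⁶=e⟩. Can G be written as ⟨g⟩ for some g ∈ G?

|G| = 36. The element z has order 36 (its powers give 36 distinct elements), so ⟨z⟩ = G and G is cyclic.

Answer: Yes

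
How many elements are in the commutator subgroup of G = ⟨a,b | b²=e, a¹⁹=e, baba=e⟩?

G' = [G, G] is generated by all commutators. The generator-pair commutators are: [a, b] = a².
The subgroup they normally generate is {e, a, a², a³, a⁴, a⁵, a⁶, a⁷, a⁸, a⁹, a¹⁰, a¹¹, a¹², a¹³, a¹⁴, a¹⁵, a¹⁶, a¹⁷, a¹⁸}, of order 19.
Check: |G/G'| = 38/19 = 2 is the order of the abelianisation.

Answer: 19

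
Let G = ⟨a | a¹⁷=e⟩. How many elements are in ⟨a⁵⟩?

|⟨a⁵⟩| equals the order of a⁵. Compute successive powers until reaching e:
  (a⁵)¹ = a⁵, (a⁵)² = a¹⁰, (a⁵)³ = a¹⁵, (a⁵)⁴ = a³, (a⁵)⁵ = a⁸, (a⁵)⁶ = a¹³, (a⁵)⁷ = a, (a⁵)⁸ = a⁶, (a⁵)⁹ = a¹¹, (a⁵)¹⁰ = a¹⁶, (a⁵)¹¹ = a⁴, (a⁵)¹² = a⁹, (a⁵)¹³ = a¹⁴, (a⁵)¹⁴ = a², (a⁵)¹⁵ = a⁷, (a⁵)¹⁶ = a¹², (a⁵)¹⁷ = e.
The smallest positive k with (a⁵)ᵏ = e is 17, so |⟨a⁵⟩| = 17.

Answer: 17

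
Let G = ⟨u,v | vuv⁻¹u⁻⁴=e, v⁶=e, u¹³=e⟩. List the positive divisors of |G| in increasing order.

|G| = 78 = 2 · 3 · 13. By Lagrange's theorem the order of any subgroup divides 78; the divisors of 78 are 1, 2, 3, 6, 13, 26, 39, 78.

Answer: 1, 2, 3, 6, 13, 26, 39, 78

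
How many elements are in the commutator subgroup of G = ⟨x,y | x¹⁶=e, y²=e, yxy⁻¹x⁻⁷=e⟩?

G' = [G, G] is generated by all commutators. The generator-pair commutators are: [x, y] = x¹⁰.
The subgroup they normally generate is {e, x², x⁴, x⁶, x⁸, x¹⁰, x¹², x¹⁴}, of order 8.
Check: |G/G'| = 32/8 = 4 is the order of the abelianisation.

Answer: 8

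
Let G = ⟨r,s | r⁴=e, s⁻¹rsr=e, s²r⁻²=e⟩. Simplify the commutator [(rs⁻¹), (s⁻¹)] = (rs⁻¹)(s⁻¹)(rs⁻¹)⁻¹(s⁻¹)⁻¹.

[(rs⁻¹), (s⁻¹)] = (rs⁻¹)·(s⁻¹)·(rs⁻¹)⁻¹·(s⁻¹)⁻¹.
  (rs⁻¹) · (s⁻¹) = r³
  (r³) · (rs) = s
  s · s = r²

Answer: r²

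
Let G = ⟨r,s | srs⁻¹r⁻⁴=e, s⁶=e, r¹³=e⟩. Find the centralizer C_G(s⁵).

⟨s⁵⟩ ⊆ C_G(s⁵) since powers of s⁵ commute with s⁵; so |C_G(s⁵)| ≥ |⟨s⁵⟩| = 6.
By orbit–stabilizer, |C_G(s⁵)| = |G| / |conj. class of s⁵| = 78 / 13 = 6.
The 6 elements commuting with s⁵ are {e, s, s², s³, s⁴, s⁵}.

Answer: {e, s, s², s³, s⁴, s⁵}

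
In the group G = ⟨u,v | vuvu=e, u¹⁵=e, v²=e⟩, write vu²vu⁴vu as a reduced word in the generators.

Multiply left to right, reducing at each step:
  v · u² = u¹³v
  (u¹³v) · v = u¹³
  (u¹³) · u⁴ = u²
  (u²) · v = u²v
  (u²v) · u = uv

Answer: uv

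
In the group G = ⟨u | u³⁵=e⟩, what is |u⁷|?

Compute successive powers until reaching e:
  (u⁷)¹ = u⁷, (u⁷)² = u¹⁴, (u⁷)³ = u²¹, (u⁷)⁴ = u²⁸, (u⁷)⁵ = e.
The smallest positive k with (u⁷)ᵏ = e is 5.

Answer: 5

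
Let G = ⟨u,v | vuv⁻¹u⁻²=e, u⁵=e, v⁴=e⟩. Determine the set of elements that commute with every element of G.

An element z ∈ Z(G) iff z commutes with every generator.
For example e is central: e·u = u = u·e; e·v = v = v·e.
Whereas u ∉ Z(G) since u·v = uv ≠ u²v = v·u.
Checking each of the 20 elements this way gives Z(G) = {e}, of order 1.

Answer: {e}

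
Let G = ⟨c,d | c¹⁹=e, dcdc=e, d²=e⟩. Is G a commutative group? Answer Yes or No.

c·d = cd but d·c = c¹⁸d, so c·d ≠ d·c and G is not abelian.

Answer: No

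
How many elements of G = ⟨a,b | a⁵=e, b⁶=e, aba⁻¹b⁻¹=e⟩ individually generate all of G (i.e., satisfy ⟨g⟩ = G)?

G is cyclic of order 30. An element generates G iff its order is 30, and a cyclic group of order 30 has exactly φ(30) = 8 such elements.

Answer: 8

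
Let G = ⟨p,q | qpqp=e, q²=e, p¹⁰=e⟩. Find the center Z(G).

An element z ∈ Z(G) iff z commutes with every generator.
For example p⁵ is central: (p⁵)·p = p⁶ = p·(p⁵); (p⁵)·q = p⁵q = q·(p⁵).
Whereas p ∉ Z(G) since p·q = pq ≠ p⁹q = q·p.
Checking each of the 20 elements this way gives Z(G) = {e, p⁵}, of order 2.

Answer: {e, p⁵}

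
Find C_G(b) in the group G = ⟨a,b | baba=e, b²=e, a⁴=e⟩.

⟨b⟩ ⊆ C_G(b) since powers of b commute with b; so |C_G(b)| ≥ |⟨b⟩| = 2.
By orbit–stabilizer, |C_G(b)| = |G| / |conj. class of b| = 8 / 2 = 4.
The 4 elements commuting with b are {e, a², b, a²b}.

Answer: {e, a², b, a²b}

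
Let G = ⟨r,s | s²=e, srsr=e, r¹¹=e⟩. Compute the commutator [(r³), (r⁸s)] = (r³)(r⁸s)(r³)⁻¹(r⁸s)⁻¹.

[(r³), (r⁸s)] = (r³)·(r⁸s)·(r³)⁻¹·(r⁸s)⁻¹.
  (r³) · (r⁸s) = s
  s · (r⁸) = r³s
  (r³s) · (r⁸s) = r⁶

Answer: r⁶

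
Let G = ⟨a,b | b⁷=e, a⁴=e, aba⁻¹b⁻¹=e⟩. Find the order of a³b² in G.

Compute successive powers until reaching e:
  (a³b²)¹ = a³b², (a³b²)² = a²b⁴, (a³b²)³ = ab⁶, (a³b²)⁴ = b, (a³b²)⁵ = a³b³, (a³b²)⁶ = a²b⁵, (a³b²)⁷ = a, (a³b²)⁸ = b², (a³b²)⁹ = a³b⁴, (a³b²)¹⁰ = a²b⁶, (a³b²)¹¹ = ab, (a³b²)¹² = b³, (a³b²)¹³ = a³b⁵, (a³b²)¹⁴ = a², (a³b²)¹⁵ = ab², (a³b²)¹⁶ = b⁴, (a³b²)¹⁷ = a³b⁶, (a³b²)¹⁸ = a²b, (a³b²)¹⁹ = ab³, (a³b²)²⁰ = b⁵, (a³b²)²¹ = a³, (a³b²)²² = a²b², (a³b²)²³ = ab⁴, (a³b²)²⁴ = b⁶, (a³b²)²⁵ = a³b, (a³b²)²⁶ = a²b³, (a³b²)²⁷ = ab⁵, (a³b²)²⁸ = e.
The smallest positive k with (a³b²)ᵏ = e is 28.

Answer: 28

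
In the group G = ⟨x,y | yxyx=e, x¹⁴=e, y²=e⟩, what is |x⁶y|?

Compute successive powers until reaching e:
  (x⁶y)¹ = x⁶y, (x⁶y)² = e.
The smallest positive k with (x⁶y)ᵏ = e is 2.

Answer: 2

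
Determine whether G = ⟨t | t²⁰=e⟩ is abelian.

G has a single generator, so G is cyclic and hence abelian.

Answer: Yes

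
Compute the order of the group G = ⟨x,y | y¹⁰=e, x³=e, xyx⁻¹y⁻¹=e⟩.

Enumerate words in the generators, reducing via the relations: the distinct elements are
  {e, x, y, xy, x², y², y³, y⁴, y⁵, y⁶, y⁷, y⁸, y⁹, xy², xy³, xy⁴, xy⁵, xy⁶, xy⁷, xy⁸, xy⁹, x²y, x²y², x²y³, x²y⁴, x²y⁵, x²y⁶, x²y⁷, x²y⁸, x²y⁹}.
No further products give new elements, so |G| = 30.

Answer: 30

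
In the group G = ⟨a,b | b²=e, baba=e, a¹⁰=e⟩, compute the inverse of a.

The order of a is 10 (smallest k with aᵏ = e), so a⁻¹ = a⁹ = a⁹.
Check: a · (a⁹) → a · a⁹ = e, giving e as required.

Answer: a⁹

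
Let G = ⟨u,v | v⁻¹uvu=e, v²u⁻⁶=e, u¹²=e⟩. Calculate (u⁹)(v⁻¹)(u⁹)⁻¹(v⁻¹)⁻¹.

[(u⁹), (v⁻¹)] = (u⁹)·(v⁻¹)·(u⁹)⁻¹·(v⁻¹)⁻¹.
  (u⁹) · (v⁻¹) = u³v
  (u³v) · (u³) = v
  v · v = u⁶

Answer: u⁶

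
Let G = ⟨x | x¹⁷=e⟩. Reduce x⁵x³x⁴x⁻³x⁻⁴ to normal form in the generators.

Multiply left to right, reducing at each step:
  (x⁵) · x³ = x⁸
  (x⁸) · x⁴ = x¹²
  (x¹²) · x⁻³ = x⁹
  (x⁹) · x⁻⁴ = x⁵

Answer: x⁵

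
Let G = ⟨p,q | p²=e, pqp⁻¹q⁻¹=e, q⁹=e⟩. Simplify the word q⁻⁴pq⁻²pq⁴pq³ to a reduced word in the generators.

Multiply left to right, reducing at each step:
  (q⁵) · p = pq⁵
  (pq⁵) · q⁻² = pq³
  (pq³) · p = q³
  (q³) · q⁴ = q⁷
  (q⁷) · p = pq⁷
  (pq⁷) · q³ = pq

Answer: pq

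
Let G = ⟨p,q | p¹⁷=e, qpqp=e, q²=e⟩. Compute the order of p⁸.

Compute successive powers until reaching e:
  (p⁸)¹ = p⁸, (p⁸)² = p¹⁶, (p⁸)³ = p⁷, (p⁸)⁴ = p¹⁵, (p⁸)⁵ = p⁶, (p⁸)⁶ = p¹⁴, (p⁸)⁷ = p⁵, (p⁸)⁸ = p¹³, (p⁸)⁹ = p⁴, (p⁸)¹⁰ = p¹², (p⁸)¹¹ = p³, (p⁸)¹² = p¹¹, (p⁸)¹³ = p², (p⁸)¹⁴ = p¹⁰, (p⁸)¹⁵ = p, (p⁸)¹⁶ = p⁹, (p⁸)¹⁷ = e.
The smallest positive k with (p⁸)ᵏ = e is 17.

Answer: 17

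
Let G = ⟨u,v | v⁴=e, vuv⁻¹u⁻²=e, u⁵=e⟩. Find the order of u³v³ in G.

Compute successive powers until reaching e:
  (u³v³)¹ = u³v³, (u³v³)² = u²v², (u³v³)³ = u⁴v, (u³v³)⁴ = e.
The smallest positive k with (u³v³)ᵏ = e is 4.

Answer: 4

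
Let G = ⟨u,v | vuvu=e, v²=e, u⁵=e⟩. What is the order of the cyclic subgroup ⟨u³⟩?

|⟨u³⟩| equals the order of u³. Compute successive powers until reaching e:
  (u³)¹ = u³, (u³)² = u, (u³)³ = u⁴, (u³)⁴ = u², (u³)⁵ = e.
The smallest positive k with (u³)ᵏ = e is 5, so |⟨u³⟩| = 5.

Answer: 5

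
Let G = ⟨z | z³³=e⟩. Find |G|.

G is generated by a single element, so G is cyclic. The relator gives z³³ = e and no smaller power is forced to be e, so the 33 powers {e, z, z², z³, z⁴, z⁵, z⁶, z⁷, z⁸, z⁹, z²², z²³, z²¹, z²⁰, z²⁴, z²⁵, z²⁶, z²⁷, z²⁸, z²⁹, z³², z³¹, z³⁰, z¹², z¹³, z¹¹, z¹⁰, z¹⁴, z¹⁵, z¹⁶, z¹⁷, z¹⁸, z¹⁹} are distinct. Hence |G| = 33.

Answer: 33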